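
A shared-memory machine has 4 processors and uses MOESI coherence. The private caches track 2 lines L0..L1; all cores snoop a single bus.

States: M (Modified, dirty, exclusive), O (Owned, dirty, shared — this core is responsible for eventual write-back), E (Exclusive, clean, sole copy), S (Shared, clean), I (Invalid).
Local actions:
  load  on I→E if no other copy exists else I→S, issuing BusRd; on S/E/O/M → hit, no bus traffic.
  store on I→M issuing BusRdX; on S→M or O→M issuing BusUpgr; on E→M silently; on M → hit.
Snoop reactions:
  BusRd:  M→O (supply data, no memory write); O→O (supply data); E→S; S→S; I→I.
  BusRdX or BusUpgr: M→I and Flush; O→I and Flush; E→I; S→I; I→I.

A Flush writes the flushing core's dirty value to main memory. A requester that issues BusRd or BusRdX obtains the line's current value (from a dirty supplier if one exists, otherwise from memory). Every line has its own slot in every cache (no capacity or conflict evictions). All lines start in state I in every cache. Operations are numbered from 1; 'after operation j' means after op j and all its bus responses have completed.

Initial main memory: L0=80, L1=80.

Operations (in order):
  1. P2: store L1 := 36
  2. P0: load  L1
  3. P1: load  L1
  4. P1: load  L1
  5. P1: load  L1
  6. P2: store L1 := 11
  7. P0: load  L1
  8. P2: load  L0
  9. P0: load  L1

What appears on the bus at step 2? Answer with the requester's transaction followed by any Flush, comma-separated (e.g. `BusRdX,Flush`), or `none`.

bus = BusRd

  op1 P2: store L1 := 36 → I/I/M/I on L1; bus BusRdX; mem=80
  op2 P0: load  L1 → S/I/O/I on L1; bus BusRd; mem=80
  op3 P1: load  L1 → S/S/O/I on L1; bus BusRd; mem=80
  op4 P1: load  L1 → S/S/O/I on L1; bus (none); mem=80
  op5 P1: load  L1 → S/S/O/I on L1; bus (none); mem=80
  op6 P2: store L1 := 11 → I/I/M/I on L1; bus BusUpgr; mem=80
  op7 P0: load  L1 → S/I/O/I on L1; bus BusRd; mem=80
  op8 P2: load  L0 → I/I/E/I on L0; bus BusRd; mem=80
  op9 P0: load  L1 → S/I/O/I on L1; bus (none); mem=80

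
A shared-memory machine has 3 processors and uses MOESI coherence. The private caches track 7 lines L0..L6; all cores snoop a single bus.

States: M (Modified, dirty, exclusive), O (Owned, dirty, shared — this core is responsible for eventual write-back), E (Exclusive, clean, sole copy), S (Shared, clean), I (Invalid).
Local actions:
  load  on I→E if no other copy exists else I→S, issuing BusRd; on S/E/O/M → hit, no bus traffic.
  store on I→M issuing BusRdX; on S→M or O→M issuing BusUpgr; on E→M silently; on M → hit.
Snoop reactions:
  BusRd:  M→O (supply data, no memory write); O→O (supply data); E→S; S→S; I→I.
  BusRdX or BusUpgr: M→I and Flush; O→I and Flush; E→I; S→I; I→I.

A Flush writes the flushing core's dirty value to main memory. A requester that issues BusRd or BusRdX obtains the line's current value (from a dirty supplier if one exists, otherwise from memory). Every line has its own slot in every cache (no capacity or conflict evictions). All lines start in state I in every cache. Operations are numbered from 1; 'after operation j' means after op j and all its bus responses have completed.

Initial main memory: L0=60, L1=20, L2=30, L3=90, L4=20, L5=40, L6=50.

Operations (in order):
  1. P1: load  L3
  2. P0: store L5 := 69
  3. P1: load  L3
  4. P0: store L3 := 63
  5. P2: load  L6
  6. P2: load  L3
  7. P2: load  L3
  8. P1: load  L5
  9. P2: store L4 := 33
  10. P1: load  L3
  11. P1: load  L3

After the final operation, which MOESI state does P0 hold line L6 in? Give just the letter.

[1] P1: load  L3 | P0:I, P1:E(90), P2:I | bus: BusRd
[2] P0: store L5 := 69 | P0:M(69), P1:I, P2:I | bus: BusRdX
[3] P1: load  L3 | P0:I, P1:E(90), P2:I | bus: none
[4] P0: store L3 := 63 | P0:M(63), P1:I, P2:I | bus: BusRdX
[5] P2: load  L6 | P0:I, P1:I, P2:E(50) | bus: BusRd
[6] P2: load  L3 | P0:O(63), P1:I, P2:S(63) | bus: BusRd
[7] P2: load  L3 | P0:O(63), P1:I, P2:S(63) | bus: none
[8] P1: load  L5 | P0:O(69), P1:S(69), P2:I | bus: BusRd
[9] P2: store L4 := 33 | P0:I, P1:I, P2:M(33) | bus: BusRdX
[10] P1: load  L3 | P0:O(63), P1:S(63), P2:S(63) | bus: BusRd
[11] P1: load  L3 | P0:O(63), P1:S(63), P2:S(63) | bus: none

state = I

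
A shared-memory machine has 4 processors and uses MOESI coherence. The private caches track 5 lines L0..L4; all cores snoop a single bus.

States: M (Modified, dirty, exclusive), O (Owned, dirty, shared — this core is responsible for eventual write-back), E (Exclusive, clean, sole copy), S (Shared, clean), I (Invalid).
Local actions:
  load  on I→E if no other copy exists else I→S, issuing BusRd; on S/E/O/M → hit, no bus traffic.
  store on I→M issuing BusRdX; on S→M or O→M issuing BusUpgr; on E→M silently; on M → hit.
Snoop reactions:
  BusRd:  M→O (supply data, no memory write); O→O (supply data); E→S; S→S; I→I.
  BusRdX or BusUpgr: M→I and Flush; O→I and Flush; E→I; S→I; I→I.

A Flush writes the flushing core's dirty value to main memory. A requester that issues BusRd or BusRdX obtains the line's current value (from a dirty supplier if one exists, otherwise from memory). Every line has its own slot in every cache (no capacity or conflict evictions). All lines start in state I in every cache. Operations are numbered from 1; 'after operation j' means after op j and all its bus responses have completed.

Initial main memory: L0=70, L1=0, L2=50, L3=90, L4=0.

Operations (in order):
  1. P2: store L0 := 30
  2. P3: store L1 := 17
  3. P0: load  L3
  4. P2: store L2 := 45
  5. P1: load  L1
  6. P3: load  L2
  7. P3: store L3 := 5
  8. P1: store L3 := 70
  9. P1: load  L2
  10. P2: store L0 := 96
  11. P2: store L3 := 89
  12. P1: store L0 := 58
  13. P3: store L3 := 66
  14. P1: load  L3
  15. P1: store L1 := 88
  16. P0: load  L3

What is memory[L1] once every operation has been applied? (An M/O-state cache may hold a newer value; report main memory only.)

  op1 P2: store L0 := 30 → I/I/M/I on L0; bus BusRdX; mem=70
  op2 P3: store L1 := 17 → I/I/I/M on L1; bus BusRdX; mem=0
  op3 P0: load  L3 → E/I/I/I on L3; bus BusRd; mem=90
  op4 P2: store L2 := 45 → I/I/M/I on L2; bus BusRdX; mem=50
  op5 P1: load  L1 → I/S/I/O on L1; bus BusRd; mem=0
  op6 P3: load  L2 → I/I/O/S on L2; bus BusRd; mem=50
  op7 P3: store L3 := 5 → I/I/I/M on L3; bus BusRdX; mem=90
  op8 P1: store L3 := 70 → I/M/I/I on L3; bus BusRdX Flush; mem=5
  op9 P1: load  L2 → I/S/O/S on L2; bus BusRd; mem=50
  op10 P2: store L0 := 96 → I/I/M/I on L0; bus (none); mem=70
  op11 P2: store L3 := 89 → I/I/M/I on L3; bus BusRdX Flush; mem=70
  op12 P1: store L0 := 58 → I/M/I/I on L0; bus BusRdX Flush; mem=96
  op13 P3: store L3 := 66 → I/I/I/M on L3; bus BusRdX Flush; mem=89
  op14 P1: load  L3 → I/S/I/O on L3; bus BusRd; mem=89
  op15 P1: store L1 := 88 → I/M/I/I on L1; bus BusUpgr Flush; mem=17
  op16 P0: load  L3 → S/S/I/O on L3; bus BusRd; mem=89

memory[L1] = 17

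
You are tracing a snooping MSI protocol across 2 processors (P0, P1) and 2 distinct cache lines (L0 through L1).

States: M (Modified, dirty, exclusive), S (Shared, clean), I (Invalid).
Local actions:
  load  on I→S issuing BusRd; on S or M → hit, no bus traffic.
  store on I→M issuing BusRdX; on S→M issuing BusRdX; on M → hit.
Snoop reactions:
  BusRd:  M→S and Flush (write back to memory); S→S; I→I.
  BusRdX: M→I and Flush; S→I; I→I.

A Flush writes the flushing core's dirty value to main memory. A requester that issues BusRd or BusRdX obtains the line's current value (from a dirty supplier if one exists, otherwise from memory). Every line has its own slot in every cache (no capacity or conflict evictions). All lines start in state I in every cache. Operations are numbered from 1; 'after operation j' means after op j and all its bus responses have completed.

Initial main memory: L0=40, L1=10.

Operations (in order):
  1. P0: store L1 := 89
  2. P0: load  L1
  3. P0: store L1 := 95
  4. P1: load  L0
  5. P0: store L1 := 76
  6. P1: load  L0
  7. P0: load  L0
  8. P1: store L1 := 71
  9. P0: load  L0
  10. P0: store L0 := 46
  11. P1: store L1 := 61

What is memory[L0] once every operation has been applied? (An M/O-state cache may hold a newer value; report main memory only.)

step 1: P0: store L1 := 89  ⟶  MI  (L1)  txn=BusRdX  M[L1]=10
step 2: P0: load  L1  ⟶  MI  (L1)  txn=∅  M[L1]=10
step 3: P0: store L1 := 95  ⟶  MI  (L1)  txn=∅  M[L1]=10
step 4: P1: load  L0  ⟶  IS  (L0)  txn=BusRd  M[L0]=40
step 5: P0: store L1 := 76  ⟶  MI  (L1)  txn=∅  M[L1]=10
step 6: P1: load  L0  ⟶  IS  (L0)  txn=∅  M[L0]=40
step 7: P0: load  L0  ⟶  SS  (L0)  txn=BusRd  M[L0]=40
step 8: P1: store L1 := 71  ⟶  IM  (L1)  txn=BusRdX+Flush  M[L1]=76
step 9: P0: load  L0  ⟶  SS  (L0)  txn=∅  M[L0]=40
step 10: P0: store L0 := 46  ⟶  MI  (L0)  txn=BusRdX  M[L0]=40
step 11: P1: store L1 := 61  ⟶  IM  (L1)  txn=∅  M[L1]=76

memory[L0] = 40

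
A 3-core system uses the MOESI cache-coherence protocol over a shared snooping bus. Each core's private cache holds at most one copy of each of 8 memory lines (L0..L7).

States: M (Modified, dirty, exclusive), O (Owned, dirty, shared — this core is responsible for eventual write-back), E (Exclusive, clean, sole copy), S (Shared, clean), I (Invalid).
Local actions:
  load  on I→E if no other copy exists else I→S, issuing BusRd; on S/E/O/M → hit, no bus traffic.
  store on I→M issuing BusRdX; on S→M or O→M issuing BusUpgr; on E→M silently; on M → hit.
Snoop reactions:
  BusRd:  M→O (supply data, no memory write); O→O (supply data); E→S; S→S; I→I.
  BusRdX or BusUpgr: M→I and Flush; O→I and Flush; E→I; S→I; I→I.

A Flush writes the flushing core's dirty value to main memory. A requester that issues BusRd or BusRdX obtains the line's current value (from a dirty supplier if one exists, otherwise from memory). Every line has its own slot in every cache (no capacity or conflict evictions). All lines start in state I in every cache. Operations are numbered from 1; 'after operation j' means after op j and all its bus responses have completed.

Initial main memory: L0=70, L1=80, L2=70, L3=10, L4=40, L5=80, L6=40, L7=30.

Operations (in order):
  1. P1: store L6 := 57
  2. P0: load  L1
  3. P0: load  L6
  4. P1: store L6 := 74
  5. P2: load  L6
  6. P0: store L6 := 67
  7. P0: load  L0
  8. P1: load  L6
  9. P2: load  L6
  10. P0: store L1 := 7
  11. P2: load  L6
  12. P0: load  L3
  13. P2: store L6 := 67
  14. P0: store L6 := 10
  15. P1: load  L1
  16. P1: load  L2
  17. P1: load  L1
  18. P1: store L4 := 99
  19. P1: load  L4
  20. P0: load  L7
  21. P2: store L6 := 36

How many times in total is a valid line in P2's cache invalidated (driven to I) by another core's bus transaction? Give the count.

step 1: P1: store L6 := 57  ⟶  IMI  (L6)  txn=BusRdX  M[L6]=40
step 2: P0: load  L1  ⟶  EII  (L1)  txn=BusRd  M[L1]=80
step 3: P0: load  L6  ⟶  SOI  (L6)  txn=BusRd  M[L6]=40
step 4: P1: store L6 := 74  ⟶  IMI  (L6)  txn=BusUpgr  M[L6]=40
step 5: P2: load  L6  ⟶  IOS  (L6)  txn=BusRd  M[L6]=40
step 6: P0: store L6 := 67  ⟶  MII  (L6)  txn=BusRdX+Flush  M[L6]=74
step 7: P0: load  L0  ⟶  EII  (L0)  txn=BusRd  M[L0]=70
step 8: P1: load  L6  ⟶  OSI  (L6)  txn=BusRd  M[L6]=74
step 9: P2: load  L6  ⟶  OSS  (L6)  txn=BusRd  M[L6]=74
step 10: P0: store L1 := 7  ⟶  MII  (L1)  txn=∅  M[L1]=80
step 11: P2: load  L6  ⟶  OSS  (L6)  txn=∅  M[L6]=74
step 12: P0: load  L3  ⟶  EII  (L3)  txn=BusRd  M[L3]=10
step 13: P2: store L6 := 67  ⟶  IIM  (L6)  txn=BusUpgr+Flush  M[L6]=67
step 14: P0: store L6 := 10  ⟶  MII  (L6)  txn=BusRdX+Flush  M[L6]=67
step 15: P1: load  L1  ⟶  OSI  (L1)  txn=BusRd  M[L1]=80
step 16: P1: load  L2  ⟶  IEI  (L2)  txn=BusRd  M[L2]=70
step 17: P1: load  L1  ⟶  OSI  (L1)  txn=∅  M[L1]=80
step 18: P1: store L4 := 99  ⟶  IMI  (L4)  txn=BusRdX  M[L4]=40
step 19: P1: load  L4  ⟶  IMI  (L4)  txn=∅  M[L4]=40
step 20: P0: load  L7  ⟶  EII  (L7)  txn=BusRd  M[L7]=30
step 21: P2: store L6 := 36  ⟶  IIM  (L6)  txn=BusRdX+Flush  M[L6]=10

invalidations = 2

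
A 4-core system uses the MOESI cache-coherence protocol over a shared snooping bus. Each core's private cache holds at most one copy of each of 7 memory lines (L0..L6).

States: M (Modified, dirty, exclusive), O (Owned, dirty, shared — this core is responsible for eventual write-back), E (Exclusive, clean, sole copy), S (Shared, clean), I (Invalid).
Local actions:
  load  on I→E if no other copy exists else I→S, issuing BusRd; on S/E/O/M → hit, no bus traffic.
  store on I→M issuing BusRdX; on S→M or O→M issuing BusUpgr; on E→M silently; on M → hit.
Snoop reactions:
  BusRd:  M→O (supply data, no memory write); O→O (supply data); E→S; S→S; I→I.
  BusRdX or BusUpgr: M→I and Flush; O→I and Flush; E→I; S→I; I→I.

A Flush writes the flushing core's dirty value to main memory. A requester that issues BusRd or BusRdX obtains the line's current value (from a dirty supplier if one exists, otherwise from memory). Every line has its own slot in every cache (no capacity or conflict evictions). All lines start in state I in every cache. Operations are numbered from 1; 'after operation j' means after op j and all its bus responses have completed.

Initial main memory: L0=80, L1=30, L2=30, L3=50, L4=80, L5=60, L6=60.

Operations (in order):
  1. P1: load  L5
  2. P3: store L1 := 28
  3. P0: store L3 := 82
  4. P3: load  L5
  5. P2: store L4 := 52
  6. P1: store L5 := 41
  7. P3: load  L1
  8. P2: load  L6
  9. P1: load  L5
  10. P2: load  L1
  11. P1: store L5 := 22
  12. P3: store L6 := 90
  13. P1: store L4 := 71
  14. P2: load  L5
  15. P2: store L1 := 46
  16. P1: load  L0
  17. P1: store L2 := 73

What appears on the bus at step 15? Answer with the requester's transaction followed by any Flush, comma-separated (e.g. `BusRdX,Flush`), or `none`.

bus = BusUpgr,Flush

  op1 P1: load  L5 → I/E/I/I on L5; bus BusRd; mem=60
  op2 P3: store L1 := 28 → I/I/I/M on L1; bus BusRdX; mem=30
  op3 P0: store L3 := 82 → M/I/I/I on L3; bus BusRdX; mem=50
  op4 P3: load  L5 → I/S/I/S on L5; bus BusRd; mem=60
  op5 P2: store L4 := 52 → I/I/M/I on L4; bus BusRdX; mem=80
  op6 P1: store L5 := 41 → I/M/I/I on L5; bus BusUpgr; mem=60
  op7 P3: load  L1 → I/I/I/M on L1; bus (none); mem=30
  op8 P2: load  L6 → I/I/E/I on L6; bus BusRd; mem=60
  op9 P1: load  L5 → I/M/I/I on L5; bus (none); mem=60
  op10 P2: load  L1 → I/I/S/O on L1; bus BusRd; mem=30
  op11 P1: store L5 := 22 → I/M/I/I on L5; bus (none); mem=60
  op12 P3: store L6 := 90 → I/I/I/M on L6; bus BusRdX; mem=60
  op13 P1: store L4 := 71 → I/M/I/I on L4; bus BusRdX Flush; mem=52
  op14 P2: load  L5 → I/O/S/I on L5; bus BusRd; mem=60
  op15 P2: store L1 := 46 → I/I/M/I on L1; bus BusUpgr Flush; mem=28
  op16 P1: load  L0 → I/E/I/I on L0; bus BusRd; mem=80
  op17 P1: store L2 := 73 → I/M/I/I on L2; bus BusRdX; mem=30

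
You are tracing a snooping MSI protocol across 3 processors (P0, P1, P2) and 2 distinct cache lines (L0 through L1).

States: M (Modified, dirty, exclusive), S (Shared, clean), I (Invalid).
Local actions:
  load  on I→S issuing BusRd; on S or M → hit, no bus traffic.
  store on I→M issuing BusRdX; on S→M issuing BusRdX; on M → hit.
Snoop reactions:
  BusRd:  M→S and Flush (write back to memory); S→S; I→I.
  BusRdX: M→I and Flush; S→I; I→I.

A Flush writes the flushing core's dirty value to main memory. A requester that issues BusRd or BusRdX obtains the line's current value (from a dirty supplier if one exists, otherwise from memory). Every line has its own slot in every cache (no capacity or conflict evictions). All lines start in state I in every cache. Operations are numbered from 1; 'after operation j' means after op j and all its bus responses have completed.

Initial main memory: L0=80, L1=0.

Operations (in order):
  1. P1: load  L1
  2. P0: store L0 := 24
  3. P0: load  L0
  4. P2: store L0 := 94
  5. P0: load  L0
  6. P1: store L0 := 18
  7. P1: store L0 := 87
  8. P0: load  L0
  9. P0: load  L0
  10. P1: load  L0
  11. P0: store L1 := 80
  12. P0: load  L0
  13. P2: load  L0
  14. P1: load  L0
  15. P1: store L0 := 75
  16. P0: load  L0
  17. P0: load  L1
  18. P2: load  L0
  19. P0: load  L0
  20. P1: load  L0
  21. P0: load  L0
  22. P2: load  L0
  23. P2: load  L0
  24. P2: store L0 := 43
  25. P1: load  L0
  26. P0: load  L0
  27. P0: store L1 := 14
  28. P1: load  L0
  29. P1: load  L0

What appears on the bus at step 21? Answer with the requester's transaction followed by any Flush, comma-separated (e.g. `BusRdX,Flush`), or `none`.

1. P1: load  L1  bus=[BusRd]  L1: P0=I P1=S P2=I  mem[L1]=0
2. P0: store L0 := 24  bus=[BusRdX]  L0: P0=M P1=I P2=I  mem[L0]=80
3. P0: load  L0  bus=[-]  L0: P0=M P1=I P2=I  mem[L0]=80
4. P2: store L0 := 94  bus=[BusRdX,Flush]  L0: P0=I P1=I P2=M  mem[L0]=24
5. P0: load  L0  bus=[BusRd,Flush]  L0: P0=S P1=I P2=S  mem[L0]=94
6. P1: store L0 := 18  bus=[BusRdX]  L0: P0=I P1=M P2=I  mem[L0]=94
7. P1: store L0 := 87  bus=[-]  L0: P0=I P1=M P2=I  mem[L0]=94
8. P0: load  L0  bus=[BusRd,Flush]  L0: P0=S P1=S P2=I  mem[L0]=87
9. P0: load  L0  bus=[-]  L0: P0=S P1=S P2=I  mem[L0]=87
10. P1: load  L0  bus=[-]  L0: P0=S P1=S P2=I  mem[L0]=87
11. P0: store L1 := 80  bus=[BusRdX]  L1: P0=M P1=I P2=I  mem[L1]=0
12. P0: load  L0  bus=[-]  L0: P0=S P1=S P2=I  mem[L0]=87
13. P2: load  L0  bus=[BusRd]  L0: P0=S P1=S P2=S  mem[L0]=87
14. P1: load  L0  bus=[-]  L0: P0=S P1=S P2=S  mem[L0]=87
15. P1: store L0 := 75  bus=[BusRdX]  L0: P0=I P1=M P2=I  mem[L0]=87
16. P0: load  L0  bus=[BusRd,Flush]  L0: P0=S P1=S P2=I  mem[L0]=75
17. P0: load  L1  bus=[-]  L1: P0=M P1=I P2=I  mem[L1]=0
18. P2: load  L0  bus=[BusRd]  L0: P0=S P1=S P2=S  mem[L0]=75
19. P0: load  L0  bus=[-]  L0: P0=S P1=S P2=S  mem[L0]=75
20. P1: load  L0  bus=[-]  L0: P0=S P1=S P2=S  mem[L0]=75
21. P0: load  L0  bus=[-]  L0: P0=S P1=S P2=S  mem[L0]=75
22. P2: load  L0  bus=[-]  L0: P0=S P1=S P2=S  mem[L0]=75
23. P2: load  L0  bus=[-]  L0: P0=S P1=S P2=S  mem[L0]=75
24. P2: store L0 := 43  bus=[BusRdX]  L0: P0=I P1=I P2=M  mem[L0]=75
25. P1: load  L0  bus=[BusRd,Flush]  L0: P0=I P1=S P2=S  mem[L0]=43
26. P0: load  L0  bus=[BusRd]  L0: P0=S P1=S P2=S  mem[L0]=43
27. P0: store L1 := 14  bus=[-]  L1: P0=M P1=I P2=I  mem[L1]=0
28. P1: load  L0  bus=[-]  L0: P0=S P1=S P2=S  mem[L0]=43
29. P1: load  L0  bus=[-]  L0: P0=S P1=S P2=S  mem[L0]=43

bus = none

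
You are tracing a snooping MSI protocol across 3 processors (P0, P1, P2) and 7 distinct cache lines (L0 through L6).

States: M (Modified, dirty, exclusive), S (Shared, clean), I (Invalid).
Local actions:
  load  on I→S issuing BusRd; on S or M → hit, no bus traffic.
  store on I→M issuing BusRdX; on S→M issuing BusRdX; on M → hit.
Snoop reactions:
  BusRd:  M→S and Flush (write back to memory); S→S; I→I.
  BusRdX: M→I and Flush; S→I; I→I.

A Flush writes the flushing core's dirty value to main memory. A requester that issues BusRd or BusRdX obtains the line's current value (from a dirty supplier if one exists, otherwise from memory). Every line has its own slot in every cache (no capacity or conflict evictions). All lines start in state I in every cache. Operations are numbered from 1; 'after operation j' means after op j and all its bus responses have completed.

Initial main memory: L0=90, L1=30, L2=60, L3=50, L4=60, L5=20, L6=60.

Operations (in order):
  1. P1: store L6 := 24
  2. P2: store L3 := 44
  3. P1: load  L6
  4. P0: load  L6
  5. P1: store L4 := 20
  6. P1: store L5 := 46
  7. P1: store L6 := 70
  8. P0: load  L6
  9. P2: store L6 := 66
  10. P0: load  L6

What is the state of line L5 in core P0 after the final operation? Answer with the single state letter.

1. P1: store L6 := 24  bus=[BusRdX]  L6: P0=I P1=M P2=I  mem[L6]=60
2. P2: store L3 := 44  bus=[BusRdX]  L3: P0=I P1=I P2=M  mem[L3]=50
3. P1: load  L6  bus=[-]  L6: P0=I P1=M P2=I  mem[L6]=60
4. P0: load  L6  bus=[BusRd,Flush]  L6: P0=S P1=S P2=I  mem[L6]=24
5. P1: store L4 := 20  bus=[BusRdX]  L4: P0=I P1=M P2=I  mem[L4]=60
6. P1: store L5 := 46  bus=[BusRdX]  L5: P0=I P1=M P2=I  mem[L5]=20
7. P1: store L6 := 70  bus=[BusRdX]  L6: P0=I P1=M P2=I  mem[L6]=24
8. P0: load  L6  bus=[BusRd,Flush]  L6: P0=S P1=S P2=I  mem[L6]=70
9. P2: store L6 := 66  bus=[BusRdX]  L6: P0=I P1=I P2=M  mem[L6]=70
10. P0: load  L6  bus=[BusRd,Flush]  L6: P0=S P1=I P2=S  mem[L6]=66

state = I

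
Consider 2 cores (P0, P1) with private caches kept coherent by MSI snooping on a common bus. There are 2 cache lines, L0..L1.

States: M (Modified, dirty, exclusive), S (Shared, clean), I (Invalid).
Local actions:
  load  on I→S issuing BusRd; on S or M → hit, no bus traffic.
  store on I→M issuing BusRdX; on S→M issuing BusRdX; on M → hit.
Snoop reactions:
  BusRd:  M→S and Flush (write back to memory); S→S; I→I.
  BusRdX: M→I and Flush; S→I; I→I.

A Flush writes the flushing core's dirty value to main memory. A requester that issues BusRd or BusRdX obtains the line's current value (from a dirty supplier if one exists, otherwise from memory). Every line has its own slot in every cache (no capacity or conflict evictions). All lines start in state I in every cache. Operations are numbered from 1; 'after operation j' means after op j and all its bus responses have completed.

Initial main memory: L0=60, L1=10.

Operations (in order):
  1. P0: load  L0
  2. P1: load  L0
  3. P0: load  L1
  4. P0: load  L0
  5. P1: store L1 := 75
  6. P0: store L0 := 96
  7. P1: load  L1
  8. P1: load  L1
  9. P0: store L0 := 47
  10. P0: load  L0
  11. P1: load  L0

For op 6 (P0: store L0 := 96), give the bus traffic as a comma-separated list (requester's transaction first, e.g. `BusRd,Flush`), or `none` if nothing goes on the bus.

bus = BusRdX

1. P0: load  L0  bus=[BusRd]  L0: P0=S P1=I  mem[L0]=60
2. P1: load  L0  bus=[BusRd]  L0: P0=S P1=S  mem[L0]=60
3. P0: load  L1  bus=[BusRd]  L1: P0=S P1=I  mem[L1]=10
4. P0: load  L0  bus=[-]  L0: P0=S P1=S  mem[L0]=60
5. P1: store L1 := 75  bus=[BusRdX]  L1: P0=I P1=M  mem[L1]=10
6. P0: store L0 := 96  bus=[BusRdX]  L0: P0=M P1=I  mem[L0]=60
7. P1: load  L1  bus=[-]  L1: P0=I P1=M  mem[L1]=10
8. P1: load  L1  bus=[-]  L1: P0=I P1=M  mem[L1]=10
9. P0: store L0 := 47  bus=[-]  L0: P0=M P1=I  mem[L0]=60
10. P0: load  L0  bus=[-]  L0: P0=M P1=I  mem[L0]=60
11. P1: load  L0  bus=[BusRd,Flush]  L0: P0=S P1=S  mem[L0]=47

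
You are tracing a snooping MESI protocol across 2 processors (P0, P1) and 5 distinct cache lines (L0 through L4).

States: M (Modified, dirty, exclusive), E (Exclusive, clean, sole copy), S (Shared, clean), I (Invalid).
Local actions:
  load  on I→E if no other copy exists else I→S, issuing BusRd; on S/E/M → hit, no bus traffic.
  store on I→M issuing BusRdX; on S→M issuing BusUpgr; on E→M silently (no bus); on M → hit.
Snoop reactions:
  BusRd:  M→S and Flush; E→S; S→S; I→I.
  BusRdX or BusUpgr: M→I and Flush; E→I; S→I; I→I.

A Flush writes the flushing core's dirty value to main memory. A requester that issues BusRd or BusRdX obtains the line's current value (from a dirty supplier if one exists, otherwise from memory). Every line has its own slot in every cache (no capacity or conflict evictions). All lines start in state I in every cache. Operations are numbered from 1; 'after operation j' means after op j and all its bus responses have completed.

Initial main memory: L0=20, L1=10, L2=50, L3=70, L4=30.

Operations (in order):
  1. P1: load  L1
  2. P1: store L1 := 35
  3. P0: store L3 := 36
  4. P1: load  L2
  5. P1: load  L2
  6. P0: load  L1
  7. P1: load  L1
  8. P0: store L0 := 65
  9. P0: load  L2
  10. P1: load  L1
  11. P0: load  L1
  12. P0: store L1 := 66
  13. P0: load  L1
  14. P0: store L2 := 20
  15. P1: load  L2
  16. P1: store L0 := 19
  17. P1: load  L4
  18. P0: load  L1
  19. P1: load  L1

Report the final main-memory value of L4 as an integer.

memory[L4] = 30

step 1: P1: load  L1  ⟶  IE  (L1)  txn=BusRd  M[L1]=10
step 2: P1: store L1 := 35  ⟶  IM  (L1)  txn=∅  M[L1]=10
step 3: P0: store L3 := 36  ⟶  MI  (L3)  txn=BusRdX  M[L3]=70
step 4: P1: load  L2  ⟶  IE  (L2)  txn=BusRd  M[L2]=50
step 5: P1: load  L2  ⟶  IE  (L2)  txn=∅  M[L2]=50
step 6: P0: load  L1  ⟶  SS  (L1)  txn=BusRd+Flush  M[L1]=35
step 7: P1: load  L1  ⟶  SS  (L1)  txn=∅  M[L1]=35
step 8: P0: store L0 := 65  ⟶  MI  (L0)  txn=BusRdX  M[L0]=20
step 9: P0: load  L2  ⟶  SS  (L2)  txn=BusRd  M[L2]=50
step 10: P1: load  L1  ⟶  SS  (L1)  txn=∅  M[L1]=35
step 11: P0: load  L1  ⟶  SS  (L1)  txn=∅  M[L1]=35
step 12: P0: store L1 := 66  ⟶  MI  (L1)  txn=BusUpgr  M[L1]=35
step 13: P0: load  L1  ⟶  MI  (L1)  txn=∅  M[L1]=35
step 14: P0: store L2 := 20  ⟶  MI  (L2)  txn=BusUpgr  M[L2]=50
step 15: P1: load  L2  ⟶  SS  (L2)  txn=BusRd+Flush  M[L2]=20
step 16: P1: store L0 := 19  ⟶  IM  (L0)  txn=BusRdX+Flush  M[L0]=65
step 17: P1: load  L4  ⟶  IE  (L4)  txn=BusRd  M[L4]=30
step 18: P0: load  L1  ⟶  MI  (L1)  txn=∅  M[L1]=35
step 19: P1: load  L1  ⟶  SS  (L1)  txn=BusRd+Flush  M[L1]=66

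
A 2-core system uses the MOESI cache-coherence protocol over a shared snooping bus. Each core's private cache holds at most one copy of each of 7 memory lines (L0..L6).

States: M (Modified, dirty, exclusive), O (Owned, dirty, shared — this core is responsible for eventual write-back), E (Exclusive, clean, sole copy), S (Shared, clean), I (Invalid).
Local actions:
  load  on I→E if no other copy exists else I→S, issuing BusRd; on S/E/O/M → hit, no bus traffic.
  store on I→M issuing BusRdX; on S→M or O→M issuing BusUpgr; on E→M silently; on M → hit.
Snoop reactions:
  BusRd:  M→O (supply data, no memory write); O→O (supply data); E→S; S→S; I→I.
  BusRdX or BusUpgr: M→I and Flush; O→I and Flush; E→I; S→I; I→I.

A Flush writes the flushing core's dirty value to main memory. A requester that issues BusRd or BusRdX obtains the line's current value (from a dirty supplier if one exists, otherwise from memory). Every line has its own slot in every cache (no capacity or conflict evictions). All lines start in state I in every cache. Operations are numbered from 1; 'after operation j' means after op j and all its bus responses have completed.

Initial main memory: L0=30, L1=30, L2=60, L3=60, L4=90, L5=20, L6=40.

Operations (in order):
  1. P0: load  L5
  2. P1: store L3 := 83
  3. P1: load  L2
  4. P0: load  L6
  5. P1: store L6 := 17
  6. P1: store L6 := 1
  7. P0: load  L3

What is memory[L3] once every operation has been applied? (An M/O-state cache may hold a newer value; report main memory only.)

memory[L3] = 60

step 1: P0: load  L5  ⟶  EI  (L5)  txn=BusRd  M[L5]=20
step 2: P1: store L3 := 83  ⟶  IM  (L3)  txn=BusRdX  M[L3]=60
step 3: P1: load  L2  ⟶  IE  (L2)  txn=BusRd  M[L2]=60
step 4: P0: load  L6  ⟶  EI  (L6)  txn=BusRd  M[L6]=40
step 5: P1: store L6 := 17  ⟶  IM  (L6)  txn=BusRdX  M[L6]=40
step 6: P1: store L6 := 1  ⟶  IM  (L6)  txn=∅  M[L6]=40
step 7: P0: load  L3  ⟶  SO  (L3)  txn=BusRd  M[L3]=60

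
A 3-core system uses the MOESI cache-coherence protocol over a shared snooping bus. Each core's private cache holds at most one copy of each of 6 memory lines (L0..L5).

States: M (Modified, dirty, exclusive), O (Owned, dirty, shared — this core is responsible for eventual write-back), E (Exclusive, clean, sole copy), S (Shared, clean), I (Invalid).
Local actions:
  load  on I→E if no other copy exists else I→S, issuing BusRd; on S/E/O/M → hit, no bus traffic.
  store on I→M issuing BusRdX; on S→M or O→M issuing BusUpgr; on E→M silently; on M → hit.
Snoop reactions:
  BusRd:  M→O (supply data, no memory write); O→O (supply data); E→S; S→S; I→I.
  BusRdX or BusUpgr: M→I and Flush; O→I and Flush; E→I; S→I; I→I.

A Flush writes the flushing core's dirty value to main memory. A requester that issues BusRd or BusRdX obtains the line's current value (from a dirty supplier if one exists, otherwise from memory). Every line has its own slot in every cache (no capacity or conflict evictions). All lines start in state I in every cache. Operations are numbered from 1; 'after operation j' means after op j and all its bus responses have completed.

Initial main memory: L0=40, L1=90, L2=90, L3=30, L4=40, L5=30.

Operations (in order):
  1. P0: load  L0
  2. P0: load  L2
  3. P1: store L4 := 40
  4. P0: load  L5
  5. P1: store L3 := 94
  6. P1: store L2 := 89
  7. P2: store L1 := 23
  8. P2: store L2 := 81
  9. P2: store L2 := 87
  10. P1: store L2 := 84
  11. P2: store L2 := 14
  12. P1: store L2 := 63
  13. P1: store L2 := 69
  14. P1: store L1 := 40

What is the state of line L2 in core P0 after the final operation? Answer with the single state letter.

1. P0: load  L0  bus=[BusRd]  L0: P0=E P1=I P2=I  mem[L0]=40
2. P0: load  L2  bus=[BusRd]  L2: P0=E P1=I P2=I  mem[L2]=90
3. P1: store L4 := 40  bus=[BusRdX]  L4: P0=I P1=M P2=I  mem[L4]=40
4. P0: load  L5  bus=[BusRd]  L5: P0=E P1=I P2=I  mem[L5]=30
5. P1: store L3 := 94  bus=[BusRdX]  L3: P0=I P1=M P2=I  mem[L3]=30
6. P1: store L2 := 89  bus=[BusRdX]  L2: P0=I P1=M P2=I  mem[L2]=90
7. P2: store L1 := 23  bus=[BusRdX]  L1: P0=I P1=I P2=M  mem[L1]=90
8. P2: store L2 := 81  bus=[BusRdX,Flush]  L2: P0=I P1=I P2=M  mem[L2]=89
9. P2: store L2 := 87  bus=[-]  L2: P0=I P1=I P2=M  mem[L2]=89
10. P1: store L2 := 84  bus=[BusRdX,Flush]  L2: P0=I P1=M P2=I  mem[L2]=87
11. P2: store L2 := 14  bus=[BusRdX,Flush]  L2: P0=I P1=I P2=M  mem[L2]=84
12. P1: store L2 := 63  bus=[BusRdX,Flush]  L2: P0=I P1=M P2=I  mem[L2]=14
13. P1: store L2 := 69  bus=[-]  L2: P0=I P1=M P2=I  mem[L2]=14
14. P1: store L1 := 40  bus=[BusRdX,Flush]  L1: P0=I P1=M P2=I  mem[L1]=23

state = I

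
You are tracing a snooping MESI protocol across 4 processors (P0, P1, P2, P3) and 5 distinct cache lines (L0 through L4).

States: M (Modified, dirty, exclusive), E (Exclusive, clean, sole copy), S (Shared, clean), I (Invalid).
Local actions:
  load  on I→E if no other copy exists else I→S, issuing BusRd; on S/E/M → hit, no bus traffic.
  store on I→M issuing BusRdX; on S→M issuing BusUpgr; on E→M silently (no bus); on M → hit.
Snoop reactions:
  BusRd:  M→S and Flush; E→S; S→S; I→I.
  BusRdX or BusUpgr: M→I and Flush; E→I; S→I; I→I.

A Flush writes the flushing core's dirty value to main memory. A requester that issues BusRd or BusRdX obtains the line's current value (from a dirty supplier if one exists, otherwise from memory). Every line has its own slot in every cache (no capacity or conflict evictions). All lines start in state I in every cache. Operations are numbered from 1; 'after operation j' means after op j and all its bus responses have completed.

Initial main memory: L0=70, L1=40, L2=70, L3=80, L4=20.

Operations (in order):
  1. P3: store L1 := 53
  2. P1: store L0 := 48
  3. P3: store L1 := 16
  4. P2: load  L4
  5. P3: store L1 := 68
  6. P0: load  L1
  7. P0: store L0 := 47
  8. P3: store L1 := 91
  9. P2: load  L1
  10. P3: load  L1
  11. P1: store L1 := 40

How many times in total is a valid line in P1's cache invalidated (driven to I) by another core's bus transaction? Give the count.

1. P3: store L1 := 53  bus=[BusRdX]  L1: P0=I P1=I P2=I P3=M  mem[L1]=40
2. P1: store L0 := 48  bus=[BusRdX]  L0: P0=I P1=M P2=I P3=I  mem[L0]=70
3. P3: store L1 := 16  bus=[-]  L1: P0=I P1=I P2=I P3=M  mem[L1]=40
4. P2: load  L4  bus=[BusRd]  L4: P0=I P1=I P2=E P3=I  mem[L4]=20
5. P3: store L1 := 68  bus=[-]  L1: P0=I P1=I P2=I P3=M  mem[L1]=40
6. P0: load  L1  bus=[BusRd,Flush]  L1: P0=S P1=I P2=I P3=S  mem[L1]=68
7. P0: store L0 := 47  bus=[BusRdX,Flush]  L0: P0=M P1=I P2=I P3=I  mem[L0]=48
8. P3: store L1 := 91  bus=[BusUpgr]  L1: P0=I P1=I P2=I P3=M  mem[L1]=68
9. P2: load  L1  bus=[BusRd,Flush]  L1: P0=I P1=I P2=S P3=S  mem[L1]=91
10. P3: load  L1  bus=[-]  L1: P0=I P1=I P2=S P3=S  mem[L1]=91
11. P1: store L1 := 40  bus=[BusRdX]  L1: P0=I P1=M P2=I P3=I  mem[L1]=91

invalidations = 1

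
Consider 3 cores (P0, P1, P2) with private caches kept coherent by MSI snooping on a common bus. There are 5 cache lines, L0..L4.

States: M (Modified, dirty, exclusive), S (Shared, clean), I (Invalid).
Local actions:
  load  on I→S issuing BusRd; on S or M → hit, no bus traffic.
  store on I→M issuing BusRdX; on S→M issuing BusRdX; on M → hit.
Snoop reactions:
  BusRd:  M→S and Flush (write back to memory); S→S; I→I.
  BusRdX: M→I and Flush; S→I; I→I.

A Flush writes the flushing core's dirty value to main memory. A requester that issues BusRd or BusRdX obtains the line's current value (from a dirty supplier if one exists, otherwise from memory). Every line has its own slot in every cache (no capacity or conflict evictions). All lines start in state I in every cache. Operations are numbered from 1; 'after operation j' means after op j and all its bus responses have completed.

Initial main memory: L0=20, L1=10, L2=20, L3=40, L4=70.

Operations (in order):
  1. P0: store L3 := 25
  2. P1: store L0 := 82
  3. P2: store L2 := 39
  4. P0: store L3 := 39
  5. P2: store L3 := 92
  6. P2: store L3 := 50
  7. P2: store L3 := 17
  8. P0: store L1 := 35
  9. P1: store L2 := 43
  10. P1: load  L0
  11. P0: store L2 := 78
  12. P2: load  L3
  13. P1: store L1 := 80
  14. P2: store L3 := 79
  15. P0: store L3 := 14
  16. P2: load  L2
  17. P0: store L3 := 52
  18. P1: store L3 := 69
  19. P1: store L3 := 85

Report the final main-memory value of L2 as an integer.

memory[L2] = 78

[1] P0: store L3 := 25 | P0:M(25), P1:I, P2:I | bus: BusRdX
[2] P1: store L0 := 82 | P0:I, P1:M(82), P2:I | bus: BusRdX
[3] P2: store L2 := 39 | P0:I, P1:I, P2:M(39) | bus: BusRdX
[4] P0: store L3 := 39 | P0:M(39), P1:I, P2:I | bus: none
[5] P2: store L3 := 92 | P0:I, P1:I, P2:M(92) | bus: BusRdX,Flush
[6] P2: store L3 := 50 | P0:I, P1:I, P2:M(50) | bus: none
[7] P2: store L3 := 17 | P0:I, P1:I, P2:M(17) | bus: none
[8] P0: store L1 := 35 | P0:M(35), P1:I, P2:I | bus: BusRdX
[9] P1: store L2 := 43 | P0:I, P1:M(43), P2:I | bus: BusRdX,Flush
[10] P1: load  L0 | P0:I, P1:M(82), P2:I | bus: none
[11] P0: store L2 := 78 | P0:M(78), P1:I, P2:I | bus: BusRdX,Flush
[12] P2: load  L3 | P0:I, P1:I, P2:M(17) | bus: none
[13] P1: store L1 := 80 | P0:I, P1:M(80), P2:I | bus: BusRdX,Flush
[14] P2: store L3 := 79 | P0:I, P1:I, P2:M(79) | bus: none
[15] P0: store L3 := 14 | P0:M(14), P1:I, P2:I | bus: BusRdX,Flush
[16] P2: load  L2 | P0:S(78), P1:I, P2:S(78) | bus: BusRd,Flush
[17] P0: store L3 := 52 | P0:M(52), P1:I, P2:I | bus: none
[18] P1: store L3 := 69 | P0:I, P1:M(69), P2:I | bus: BusRdX,Flush
[19] P1: store L3 := 85 | P0:I, P1:M(85), P2:I | bus: none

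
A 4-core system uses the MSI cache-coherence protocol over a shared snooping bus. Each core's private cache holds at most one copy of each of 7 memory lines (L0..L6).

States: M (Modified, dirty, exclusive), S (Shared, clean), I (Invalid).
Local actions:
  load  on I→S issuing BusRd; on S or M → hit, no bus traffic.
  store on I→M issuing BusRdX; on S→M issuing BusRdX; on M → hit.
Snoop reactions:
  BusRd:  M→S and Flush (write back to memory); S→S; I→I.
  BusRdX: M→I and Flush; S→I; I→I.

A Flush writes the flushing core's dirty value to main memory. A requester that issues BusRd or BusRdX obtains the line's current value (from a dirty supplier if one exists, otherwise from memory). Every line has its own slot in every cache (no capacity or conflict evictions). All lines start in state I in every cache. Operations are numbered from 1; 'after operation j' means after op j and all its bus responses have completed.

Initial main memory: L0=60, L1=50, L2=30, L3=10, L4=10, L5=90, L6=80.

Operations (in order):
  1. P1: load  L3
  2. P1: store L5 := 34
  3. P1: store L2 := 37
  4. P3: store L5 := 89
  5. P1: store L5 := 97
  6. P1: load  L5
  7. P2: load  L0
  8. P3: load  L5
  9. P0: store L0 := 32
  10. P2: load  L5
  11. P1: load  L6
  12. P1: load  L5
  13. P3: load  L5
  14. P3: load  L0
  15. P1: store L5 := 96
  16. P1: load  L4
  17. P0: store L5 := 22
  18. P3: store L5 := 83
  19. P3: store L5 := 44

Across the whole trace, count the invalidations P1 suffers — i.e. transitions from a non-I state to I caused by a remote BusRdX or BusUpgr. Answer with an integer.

invalidations = 2

1. P1: load  L3  bus=[BusRd]  L3: P0=I P1=S P2=I P3=I  mem[L3]=10
2. P1: store L5 := 34  bus=[BusRdX]  L5: P0=I P1=M P2=I P3=I  mem[L5]=90
3. P1: store L2 := 37  bus=[BusRdX]  L2: P0=I P1=M P2=I P3=I  mem[L2]=30
4. P3: store L5 := 89  bus=[BusRdX,Flush]  L5: P0=I P1=I P2=I P3=M  mem[L5]=34
5. P1: store L5 := 97  bus=[BusRdX,Flush]  L5: P0=I P1=M P2=I P3=I  mem[L5]=89
6. P1: load  L5  bus=[-]  L5: P0=I P1=M P2=I P3=I  mem[L5]=89
7. P2: load  L0  bus=[BusRd]  L0: P0=I P1=I P2=S P3=I  mem[L0]=60
8. P3: load  L5  bus=[BusRd,Flush]  L5: P0=I P1=S P2=I P3=S  mem[L5]=97
9. P0: store L0 := 32  bus=[BusRdX]  L0: P0=M P1=I P2=I P3=I  mem[L0]=60
10. P2: load  L5  bus=[BusRd]  L5: P0=I P1=S P2=S P3=S  mem[L5]=97
11. P1: load  L6  bus=[BusRd]  L6: P0=I P1=S P2=I P3=I  mem[L6]=80
12. P1: load  L5  bus=[-]  L5: P0=I P1=S P2=S P3=S  mem[L5]=97
13. P3: load  L5  bus=[-]  L5: P0=I P1=S P2=S P3=S  mem[L5]=97
14. P3: load  L0  bus=[BusRd,Flush]  L0: P0=S P1=I P2=I P3=S  mem[L0]=32
15. P1: store L5 := 96  bus=[BusRdX]  L5: P0=I P1=M P2=I P3=I  mem[L5]=97
16. P1: load  L4  bus=[BusRd]  L4: P0=I P1=S P2=I P3=I  mem[L4]=10
17. P0: store L5 := 22  bus=[BusRdX,Flush]  L5: P0=M P1=I P2=I P3=I  mem[L5]=96
18. P3: store L5 := 83  bus=[BusRdX,Flush]  L5: P0=I P1=I P2=I P3=M  mem[L5]=22
19. P3: store L5 := 44  bus=[-]  L5: P0=I P1=I P2=I P3=M  mem[L5]=22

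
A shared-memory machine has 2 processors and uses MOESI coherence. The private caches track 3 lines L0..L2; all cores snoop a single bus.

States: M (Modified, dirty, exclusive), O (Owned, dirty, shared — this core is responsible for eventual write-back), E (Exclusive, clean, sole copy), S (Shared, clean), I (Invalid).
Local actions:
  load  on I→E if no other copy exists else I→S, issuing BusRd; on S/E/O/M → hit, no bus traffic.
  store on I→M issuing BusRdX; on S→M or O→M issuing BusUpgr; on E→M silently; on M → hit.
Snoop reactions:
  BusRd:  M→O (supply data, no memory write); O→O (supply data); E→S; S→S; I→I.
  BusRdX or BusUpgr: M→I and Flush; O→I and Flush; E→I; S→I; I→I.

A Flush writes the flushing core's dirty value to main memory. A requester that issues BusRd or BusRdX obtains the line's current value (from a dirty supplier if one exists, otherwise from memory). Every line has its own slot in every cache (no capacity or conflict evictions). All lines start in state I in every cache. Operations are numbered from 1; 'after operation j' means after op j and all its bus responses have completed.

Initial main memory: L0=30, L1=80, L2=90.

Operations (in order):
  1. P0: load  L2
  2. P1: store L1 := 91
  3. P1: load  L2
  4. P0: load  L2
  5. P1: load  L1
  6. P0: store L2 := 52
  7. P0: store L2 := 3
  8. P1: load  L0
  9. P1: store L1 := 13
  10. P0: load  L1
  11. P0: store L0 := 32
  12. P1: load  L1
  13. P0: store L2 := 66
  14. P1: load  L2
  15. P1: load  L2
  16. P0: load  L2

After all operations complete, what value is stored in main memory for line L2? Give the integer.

1. P0: load  L2  bus=[BusRd]  L2: P0=E P1=I  mem[L2]=90
2. P1: store L1 := 91  bus=[BusRdX]  L1: P0=I P1=M  mem[L1]=80
3. P1: load  L2  bus=[BusRd]  L2: P0=S P1=S  mem[L2]=90
4. P0: load  L2  bus=[-]  L2: P0=S P1=S  mem[L2]=90
5. P1: load  L1  bus=[-]  L1: P0=I P1=M  mem[L1]=80
6. P0: store L2 := 52  bus=[BusUpgr]  L2: P0=M P1=I  mem[L2]=90
7. P0: store L2 := 3  bus=[-]  L2: P0=M P1=I  mem[L2]=90
8. P1: load  L0  bus=[BusRd]  L0: P0=I P1=E  mem[L0]=30
9. P1: store L1 := 13  bus=[-]  L1: P0=I P1=M  mem[L1]=80
10. P0: load  L1  bus=[BusRd]  L1: P0=S P1=O  mem[L1]=80
11. P0: store L0 := 32  bus=[BusRdX]  L0: P0=M P1=I  mem[L0]=30
12. P1: load  L1  bus=[-]  L1: P0=S P1=O  mem[L1]=80
13. P0: store L2 := 66  bus=[-]  L2: P0=M P1=I  mem[L2]=90
14. P1: load  L2  bus=[BusRd]  L2: P0=O P1=S  mem[L2]=90
15. P1: load  L2  bus=[-]  L2: P0=O P1=S  mem[L2]=90
16. P0: load  L2  bus=[-]  L2: P0=O P1=S  mem[L2]=90

memory[L2] = 90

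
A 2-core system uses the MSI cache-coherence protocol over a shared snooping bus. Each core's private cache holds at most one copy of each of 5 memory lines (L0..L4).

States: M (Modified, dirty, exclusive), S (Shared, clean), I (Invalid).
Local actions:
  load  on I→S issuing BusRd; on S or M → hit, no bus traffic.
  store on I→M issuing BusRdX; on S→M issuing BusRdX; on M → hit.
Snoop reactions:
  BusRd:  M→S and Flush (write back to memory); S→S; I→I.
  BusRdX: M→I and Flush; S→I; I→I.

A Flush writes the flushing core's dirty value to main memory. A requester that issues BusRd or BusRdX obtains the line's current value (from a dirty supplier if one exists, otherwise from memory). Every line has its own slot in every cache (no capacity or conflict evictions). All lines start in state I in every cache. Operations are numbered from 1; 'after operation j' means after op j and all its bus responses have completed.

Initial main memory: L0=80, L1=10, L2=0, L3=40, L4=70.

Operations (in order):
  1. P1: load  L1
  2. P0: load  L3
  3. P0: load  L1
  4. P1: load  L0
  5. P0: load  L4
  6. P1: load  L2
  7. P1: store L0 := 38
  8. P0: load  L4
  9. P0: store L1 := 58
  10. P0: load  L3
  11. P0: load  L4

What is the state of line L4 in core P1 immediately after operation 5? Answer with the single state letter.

state = I

[1] P1: load  L1 | P0:I, P1:S(10) | bus: BusRd
[2] P0: load  L3 | P0:S(40), P1:I | bus: BusRd
[3] P0: load  L1 | P0:S(10), P1:S(10) | bus: BusRd
[4] P1: load  L0 | P0:I, P1:S(80) | bus: BusRd
[5] P0: load  L4 | P0:S(70), P1:I | bus: BusRd
[6] P1: load  L2 | P0:I, P1:S(0) | bus: BusRd
[7] P1: store L0 := 38 | P0:I, P1:M(38) | bus: BusRdX
[8] P0: load  L4 | P0:S(70), P1:I | bus: none
[9] P0: store L1 := 58 | P0:M(58), P1:I | bus: BusRdX
[10] P0: load  L3 | P0:S(40), P1:I | bus: none
[11] P0: load  L4 | P0:S(70), P1:I | bus: none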